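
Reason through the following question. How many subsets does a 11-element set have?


The power set of a set with n elements has 2^n elements.
|P(S)| = 2^11 = 2048

2048


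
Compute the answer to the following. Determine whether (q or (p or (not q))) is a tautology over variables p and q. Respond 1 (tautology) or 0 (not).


Check all 4 assignments:
p=0, q=0: 1
p=0, q=1: 1
p=1, q=0: 1
p=1, q=1: 1
Satisfying count = 4/4.
Tautology iff count = 4: yes.

1


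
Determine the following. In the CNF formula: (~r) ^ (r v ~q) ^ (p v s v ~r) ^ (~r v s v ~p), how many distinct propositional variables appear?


Identify each variable that appears in the formula.
Variables found: p, q, r, s
Count = 4

4


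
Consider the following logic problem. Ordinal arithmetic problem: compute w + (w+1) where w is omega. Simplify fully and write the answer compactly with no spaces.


Compute w + (w+1).
Ordinal + is associative but NOT commutative; for finite n>0, n + w = w but w + n stays w+n.
w + (w+1) = (w+w) + 1 = w*2+1.
Result = w*2+1

w*2+1


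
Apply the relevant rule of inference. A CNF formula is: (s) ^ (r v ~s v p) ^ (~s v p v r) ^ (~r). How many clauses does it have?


A CNF formula is a conjunction of clauses.
Clauses are separated by ^.
Counting the conjuncts: 4 clauses.

4


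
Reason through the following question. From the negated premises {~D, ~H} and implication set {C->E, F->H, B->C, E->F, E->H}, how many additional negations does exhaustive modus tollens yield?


Initial negated facts: {~D, ~H}
Apply modus tollens to closure:
  ~H and F->H  =>  ~F
  ~F and E->F  =>  ~E
  ~E and C->E  =>  ~C
  ~C and B->C  =>  ~B
Final negated: {~B, ~C, ~D, ~E, ~F, ~H}
New negations: {~B, ~C, ~E, ~F}
Count = 4

4


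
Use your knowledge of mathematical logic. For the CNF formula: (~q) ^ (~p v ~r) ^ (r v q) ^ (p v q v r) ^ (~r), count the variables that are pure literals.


Check each variable for pure literal status:
p: mixed (not pure)
q: mixed (not pure)
r: mixed (not pure)
Pure literal count = 0

0


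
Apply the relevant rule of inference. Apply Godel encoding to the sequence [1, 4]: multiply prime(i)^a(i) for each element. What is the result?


Encode each element as an exponent of the corresponding prime:
  2^1 = 2
  3^4 = 81
Product = 2 * 81 = 162

162


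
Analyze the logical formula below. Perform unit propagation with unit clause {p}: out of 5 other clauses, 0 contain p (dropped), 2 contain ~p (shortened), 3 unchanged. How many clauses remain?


Satisfied (removed): 0
Shortened (remain): 2
Unchanged (remain): 3
Remaining = 2 + 3 = 5

5


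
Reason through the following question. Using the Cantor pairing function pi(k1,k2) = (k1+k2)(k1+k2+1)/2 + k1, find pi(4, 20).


k1 + k2 = 24
(k1+k2)(k1+k2+1)/2 = 24 * 25 / 2 = 300
pi = 300 + 4 = 304

304


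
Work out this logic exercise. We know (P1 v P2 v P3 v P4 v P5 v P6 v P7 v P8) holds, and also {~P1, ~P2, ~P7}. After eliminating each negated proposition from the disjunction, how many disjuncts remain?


Original disjuncts (8): P1, P2, P3, P4, P5, P6, P7, P8
Negated (eliminate): ~P1, ~P2, ~P7
Remaining disjuncts: P3, P4, P5, P6, P8
Count = 8 - 3 = 5

5


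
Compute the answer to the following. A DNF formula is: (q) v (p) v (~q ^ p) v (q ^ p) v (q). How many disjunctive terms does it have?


A DNF formula is a disjunction of terms (conjunctions).
Terms are separated by v.
Counting the disjuncts: 5 terms.

5


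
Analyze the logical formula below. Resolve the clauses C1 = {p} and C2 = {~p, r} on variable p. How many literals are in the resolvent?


Remove p from C1 and ~p from C2.
C1 remainder: {}
C2 remainder: {r}
Union (resolvent): {r}
Resolvent has 1 literal(s).

1


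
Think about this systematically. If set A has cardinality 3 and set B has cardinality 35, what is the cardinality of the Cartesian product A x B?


The Cartesian product A x B contains all ordered pairs (a, b).
|A x B| = |A| * |B| = 3 * 35 = 105

105


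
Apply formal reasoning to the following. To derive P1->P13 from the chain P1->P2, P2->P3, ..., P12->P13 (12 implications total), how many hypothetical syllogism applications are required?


With 12 implications in a chain connecting 13 propositions:
P1->P2, P2->P3, ..., P12->P13
Steps needed = (number of implications) - 1 = 12 - 1 = 11

11


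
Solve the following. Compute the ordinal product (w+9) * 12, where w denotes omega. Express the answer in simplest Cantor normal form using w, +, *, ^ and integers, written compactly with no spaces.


Compute (w+9) * 12.
Ordinal * is associative and left-distributive over +, but NOT commutative; for finite n>1, n*w = w but w*n stays w*n.
(w+9) * 12 = (w+9) repeated 12 times. Each intermediate +9 is absorbed by the following w; only the last survives: w*12+9.
Result = w*12+9

w*12+9


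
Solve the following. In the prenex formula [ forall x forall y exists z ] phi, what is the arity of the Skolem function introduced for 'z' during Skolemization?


Quantifier prefix: forall x forall y exists z
'z' is existentially quantified at position 3.
Universal variables preceding it: x, y
Skolem function arity = 2

2


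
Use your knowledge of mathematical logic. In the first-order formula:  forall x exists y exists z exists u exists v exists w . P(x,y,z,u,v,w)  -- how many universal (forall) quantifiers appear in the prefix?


Quantifier prefix: forall x exists y exists z exists u exists v exists w
Mark each quantifier type:
  U E E E E E
Universal count = 1, Existential count = 5
Asked for universal (forall) quantifiers: 1

1


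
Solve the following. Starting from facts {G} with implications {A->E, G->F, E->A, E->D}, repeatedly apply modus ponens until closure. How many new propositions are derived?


Initial facts: {G}
Apply modus ponens to closure:
  G and G->F  =>  F
Final known: {F, G}
New propositions: {F}
Count = 1

1


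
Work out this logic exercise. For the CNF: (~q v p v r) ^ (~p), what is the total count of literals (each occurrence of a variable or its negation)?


Counting literals in each clause:
Clause 1: 3 literal(s)
Clause 2: 1 literal(s)
Total = 4

4


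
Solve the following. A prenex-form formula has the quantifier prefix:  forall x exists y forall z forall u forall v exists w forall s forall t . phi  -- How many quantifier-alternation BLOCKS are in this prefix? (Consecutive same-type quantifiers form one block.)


Quantifier-type sequence: A E A A A E A A  (A=forall, E=exists)
Group into maximal same-type runs:
  Ax1 | Ex1 | Ax3 | Ex1 | Ax2
Number of blocks = 5

5


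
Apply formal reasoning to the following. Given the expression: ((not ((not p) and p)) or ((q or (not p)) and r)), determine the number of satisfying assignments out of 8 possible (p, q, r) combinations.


Check all 8 assignments:
p=0, q=0, r=0: 1
p=0, q=0, r=1: 1
p=0, q=1, r=0: 1
p=0, q=1, r=1: 1
p=1, q=0, r=0: 1
p=1, q=0, r=1: 1
p=1, q=1, r=0: 1
p=1, q=1, r=1: 1
Count of True = 8

8


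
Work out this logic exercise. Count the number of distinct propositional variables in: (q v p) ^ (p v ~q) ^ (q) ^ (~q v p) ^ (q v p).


Identify each variable that appears in the formula.
Variables found: p, q
Count = 2

2


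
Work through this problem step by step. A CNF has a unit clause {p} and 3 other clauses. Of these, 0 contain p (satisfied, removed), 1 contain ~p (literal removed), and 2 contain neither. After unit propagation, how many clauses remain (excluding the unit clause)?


Satisfied (removed): 0
Shortened (remain): 1
Unchanged (remain): 2
Remaining = 1 + 2 = 3

3


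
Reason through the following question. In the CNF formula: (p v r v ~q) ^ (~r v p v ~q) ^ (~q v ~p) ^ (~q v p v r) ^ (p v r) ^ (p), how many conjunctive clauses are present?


A CNF formula is a conjunction of clauses.
Clauses are separated by ^.
Counting the conjuncts: 6 clauses.

6


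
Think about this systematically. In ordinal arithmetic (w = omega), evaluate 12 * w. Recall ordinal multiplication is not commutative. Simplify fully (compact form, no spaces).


Compute 12 * w.
Ordinal * is associative and left-distributive over +, but NOT commutative; for finite n>1, n*w = w but w*n stays w*n.
For finite n>0, n * w = sup{n*k : k<w} = w. So 12 * w = w.
Result = w

w


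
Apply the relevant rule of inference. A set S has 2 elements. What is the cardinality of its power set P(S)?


The power set of a set with n elements has 2^n elements.
|P(S)| = 2^2 = 4

4


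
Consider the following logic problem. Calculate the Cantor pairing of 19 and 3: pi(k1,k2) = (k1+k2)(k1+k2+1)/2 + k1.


k1 + k2 = 22
(k1+k2)(k1+k2+1)/2 = 22 * 23 / 2 = 253
pi = 253 + 19 = 272

272


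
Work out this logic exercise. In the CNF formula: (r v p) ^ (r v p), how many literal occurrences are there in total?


Counting literals in each clause:
Clause 1: 2 literal(s)
Clause 2: 2 literal(s)
Total = 4

4


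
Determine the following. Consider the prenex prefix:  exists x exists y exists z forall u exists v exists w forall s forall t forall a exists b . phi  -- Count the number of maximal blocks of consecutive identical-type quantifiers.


Quantifier-type sequence: E E E A E E A A A E  (A=forall, E=exists)
Group into maximal same-type runs:
  Ex3 | Ax1 | Ex2 | Ax3 | Ex1
Number of blocks = 5

5


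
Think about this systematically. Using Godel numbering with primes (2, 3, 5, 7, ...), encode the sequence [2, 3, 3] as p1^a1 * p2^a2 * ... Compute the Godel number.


Encode each element as an exponent of the corresponding prime:
  2^2 = 4
  3^3 = 27
  5^3 = 125
Product = 4 * 27 * 125 = 13500

13500


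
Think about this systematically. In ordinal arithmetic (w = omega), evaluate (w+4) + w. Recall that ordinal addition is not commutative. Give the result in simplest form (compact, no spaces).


Compute (w+4) + w.
Ordinal + is associative but NOT commutative; for finite n>0, n + w = w but w + n stays w+n.
(w+4) + w = w + (4+w) = w + w = w*2 (the finite tail 4 is absorbed by the right w).
Result = w*2

w*2


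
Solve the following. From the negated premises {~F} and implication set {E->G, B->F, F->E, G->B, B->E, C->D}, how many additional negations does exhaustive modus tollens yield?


Initial negated facts: {~F}
Apply modus tollens to closure:
  ~F and B->F  =>  ~B
  ~B and G->B  =>  ~G
  ~G and E->G  =>  ~E
Final negated: {~B, ~E, ~F, ~G}
New negations: {~B, ~E, ~G}
Count = 3

3


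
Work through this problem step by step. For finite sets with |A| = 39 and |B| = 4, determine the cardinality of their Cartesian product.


The Cartesian product A x B contains all ordered pairs (a, b).
|A x B| = |A| * |B| = 39 * 4 = 156

156


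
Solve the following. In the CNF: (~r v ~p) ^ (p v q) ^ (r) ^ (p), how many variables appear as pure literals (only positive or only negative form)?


Check each variable for pure literal status:
p: mixed (not pure)
q: pure positive
r: mixed (not pure)
Pure literal count = 1

1


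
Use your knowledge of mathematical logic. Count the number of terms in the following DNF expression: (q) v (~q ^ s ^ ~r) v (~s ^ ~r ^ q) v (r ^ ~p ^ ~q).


A DNF formula is a disjunction of terms (conjunctions).
Terms are separated by v.
Counting the disjuncts: 4 terms.

4


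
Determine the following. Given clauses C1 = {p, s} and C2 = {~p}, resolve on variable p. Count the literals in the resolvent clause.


Remove p from C1 and ~p from C2.
C1 remainder: {s}
C2 remainder: {}
Union (resolvent): {s}
Resolvent has 1 literal(s).

1


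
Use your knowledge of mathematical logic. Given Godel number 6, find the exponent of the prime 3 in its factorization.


Factorize 6 by dividing by 3 repeatedly.
Division steps: 3 divides 6 exactly 1 time(s).
Exponent of 3 = 1

1


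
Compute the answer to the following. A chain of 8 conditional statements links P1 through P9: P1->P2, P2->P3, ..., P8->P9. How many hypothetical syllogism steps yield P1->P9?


With 8 implications in a chain connecting 9 propositions:
P1->P2, P2->P3, ..., P8->P9
Steps needed = (number of implications) - 1 = 8 - 1 = 7

7


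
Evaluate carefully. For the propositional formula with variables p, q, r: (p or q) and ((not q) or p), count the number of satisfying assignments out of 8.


Evaluate all 8 assignments for p, q, r:
p=0, q=0, r=0: 0
p=0, q=0, r=1: 0
p=0, q=1, r=0: 0
p=0, q=1, r=1: 0
p=1, q=0, r=0: 1
p=1, q=0, r=1: 1
p=1, q=1, r=0: 1
p=1, q=1, r=1: 1
Satisfying count = 4

4


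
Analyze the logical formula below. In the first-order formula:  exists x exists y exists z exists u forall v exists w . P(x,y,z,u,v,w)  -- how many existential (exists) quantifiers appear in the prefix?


Quantifier prefix: exists x exists y exists z exists u forall v exists w
Mark each quantifier type:
  E E E E U E
Universal count = 1, Existential count = 5
Asked for existential (exists) quantifiers: 5

5


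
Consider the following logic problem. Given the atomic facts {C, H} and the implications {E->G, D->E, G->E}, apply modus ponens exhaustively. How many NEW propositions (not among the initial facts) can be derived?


Initial facts: {C, H}
Apply modus ponens to closure:
  (no implication fires)
Final known: {C, H}
New propositions: {(none)}
Count = 0

0


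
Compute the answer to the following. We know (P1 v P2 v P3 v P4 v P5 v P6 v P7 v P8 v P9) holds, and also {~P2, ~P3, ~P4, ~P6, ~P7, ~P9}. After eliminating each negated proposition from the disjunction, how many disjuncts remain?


Original disjuncts (9): P1, P2, P3, P4, P5, P6, P7, P8, P9
Negated (eliminate): ~P2, ~P3, ~P4, ~P6, ~P7, ~P9
Remaining disjuncts: P1, P5, P8
Count = 9 - 6 = 3

3


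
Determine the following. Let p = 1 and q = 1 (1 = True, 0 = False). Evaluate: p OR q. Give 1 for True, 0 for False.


p = 1, q = 1
Operation: p OR q
Evaluate: 1 OR 1 = 1

1


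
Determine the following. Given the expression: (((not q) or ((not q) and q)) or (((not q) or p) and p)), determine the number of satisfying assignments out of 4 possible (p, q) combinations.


Check all 4 assignments:
p=0, q=0: 1
p=0, q=1: 0
p=1, q=0: 1
p=1, q=1: 1
Count of True = 3

3


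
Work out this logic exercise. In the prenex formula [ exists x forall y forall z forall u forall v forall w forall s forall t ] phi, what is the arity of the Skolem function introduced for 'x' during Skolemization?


Quantifier prefix: exists x forall y forall z forall u forall v forall w forall s forall t
'x' is existentially quantified at position 1.
No universal quantifiers precede it.
Skolem function arity = 0 (a Skolem constant)

0


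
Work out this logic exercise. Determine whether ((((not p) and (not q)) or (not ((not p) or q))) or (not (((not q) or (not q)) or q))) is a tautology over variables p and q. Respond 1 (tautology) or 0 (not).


Check all 4 assignments:
p=0, q=0: 1
p=0, q=1: 0
p=1, q=0: 1
p=1, q=1: 0
Satisfying count = 2/4.
Tautology iff count = 4: no.

0


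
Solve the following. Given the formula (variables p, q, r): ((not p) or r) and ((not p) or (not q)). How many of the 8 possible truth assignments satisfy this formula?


Evaluate all 8 assignments for p, q, r:
p=0, q=0, r=0: 1
p=0, q=0, r=1: 1
p=0, q=1, r=0: 1
p=0, q=1, r=1: 1
p=1, q=0, r=0: 0
p=1, q=0, r=1: 1
p=1, q=1, r=0: 0
p=1, q=1, r=1: 0
Satisfying count = 5

5


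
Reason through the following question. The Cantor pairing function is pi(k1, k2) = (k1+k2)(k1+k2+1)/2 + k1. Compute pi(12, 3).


k1 + k2 = 15
(k1+k2)(k1+k2+1)/2 = 15 * 16 / 2 = 120
pi = 120 + 12 = 132

132


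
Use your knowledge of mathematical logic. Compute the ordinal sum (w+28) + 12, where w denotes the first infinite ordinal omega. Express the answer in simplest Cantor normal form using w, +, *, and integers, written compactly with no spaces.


Compute (w+28) + 12.
Ordinal + is associative but NOT commutative; for finite n>0, n + w = w but w + n stays w+n.
By associativity: (w+28) + 12 = w + (28+12) = w+40.
Result = w+40

w+40


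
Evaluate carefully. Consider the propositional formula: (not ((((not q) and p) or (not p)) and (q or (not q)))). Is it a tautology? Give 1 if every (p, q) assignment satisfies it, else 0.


Check all 4 assignments:
p=0, q=0: 0
p=0, q=1: 0
p=1, q=0: 0
p=1, q=1: 1
Satisfying count = 1/4.
Tautology iff count = 4: no.

0


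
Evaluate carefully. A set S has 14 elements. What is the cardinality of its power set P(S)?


The power set of a set with n elements has 2^n elements.
|P(S)| = 2^14 = 16384

16384


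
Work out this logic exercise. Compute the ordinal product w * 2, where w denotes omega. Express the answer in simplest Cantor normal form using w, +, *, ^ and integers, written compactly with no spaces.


Compute w * 2.
Ordinal * is associative and left-distributive over +, but NOT commutative; for finite n>1, n*w = w but w*n stays w*n.
w * 2 means 2 copies of w concatenated: w*2.
Result = w*2

w*2


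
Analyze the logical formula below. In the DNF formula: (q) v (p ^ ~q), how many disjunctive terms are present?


A DNF formula is a disjunction of terms (conjunctions).
Terms are separated by v.
Counting the disjuncts: 2 terms.

2


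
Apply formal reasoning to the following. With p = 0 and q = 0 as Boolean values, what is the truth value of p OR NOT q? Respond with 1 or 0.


p = 0, q = 0
Operation: p OR NOT q
Evaluate: 0 OR NOT 0 = 1

1


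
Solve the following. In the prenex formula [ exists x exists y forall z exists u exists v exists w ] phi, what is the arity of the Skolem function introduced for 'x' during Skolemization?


Quantifier prefix: exists x exists y forall z exists u exists v exists w
'x' is existentially quantified at position 1.
No universal quantifiers precede it.
Skolem function arity = 0 (a Skolem constant)

0


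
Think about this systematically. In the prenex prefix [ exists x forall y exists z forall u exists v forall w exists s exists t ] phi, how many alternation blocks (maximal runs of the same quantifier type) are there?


Quantifier-type sequence: E A E A E A E E  (A=forall, E=exists)
Group into maximal same-type runs:
  Ex1 | Ax1 | Ex1 | Ax1 | Ex1 | Ax1 | Ex2
Number of blocks = 7

7


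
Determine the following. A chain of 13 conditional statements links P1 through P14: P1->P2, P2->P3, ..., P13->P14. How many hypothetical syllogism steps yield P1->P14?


With 13 implications in a chain connecting 14 propositions:
P1->P2, P2->P3, ..., P13->P14
Steps needed = (number of implications) - 1 = 13 - 1 = 12

12


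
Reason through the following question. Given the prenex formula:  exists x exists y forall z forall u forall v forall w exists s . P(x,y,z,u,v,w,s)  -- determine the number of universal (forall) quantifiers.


Quantifier prefix: exists x exists y forall z forall u forall v forall w exists s
Mark each quantifier type:
  E E U U U U E
Universal count = 4, Existential count = 3
Asked for universal (forall) quantifiers: 4

4


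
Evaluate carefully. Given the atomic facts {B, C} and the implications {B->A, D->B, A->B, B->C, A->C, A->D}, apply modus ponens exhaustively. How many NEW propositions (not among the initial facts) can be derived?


Initial facts: {B, C}
Apply modus ponens to closure:
  B and B->A  =>  A
  A and A->D  =>  D
Final known: {A, B, C, D}
New propositions: {A, D}
Count = 2

2


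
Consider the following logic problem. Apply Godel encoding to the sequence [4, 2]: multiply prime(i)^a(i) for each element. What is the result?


Encode each element as an exponent of the corresponding prime:
  2^4 = 16
  3^2 = 9
Product = 16 * 9 = 144

144


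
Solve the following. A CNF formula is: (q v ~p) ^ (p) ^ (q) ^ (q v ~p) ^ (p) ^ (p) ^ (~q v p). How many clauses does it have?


A CNF formula is a conjunction of clauses.
Clauses are separated by ^.
Counting the conjuncts: 7 clauses.

7


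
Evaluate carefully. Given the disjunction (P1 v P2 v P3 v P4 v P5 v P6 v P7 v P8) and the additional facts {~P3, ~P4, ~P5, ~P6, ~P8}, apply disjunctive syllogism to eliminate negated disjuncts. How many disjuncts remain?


Original disjuncts (8): P1, P2, P3, P4, P5, P6, P7, P8
Negated (eliminate): ~P3, ~P4, ~P5, ~P6, ~P8
Remaining disjuncts: P1, P2, P7
Count = 8 - 5 = 3

3


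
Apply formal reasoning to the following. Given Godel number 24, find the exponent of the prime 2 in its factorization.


Factorize 24 by dividing by 2 repeatedly.
Division steps: 2 divides 24 exactly 3 time(s).
Exponent of 2 = 3

3


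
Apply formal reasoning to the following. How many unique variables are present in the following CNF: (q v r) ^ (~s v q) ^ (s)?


Identify each variable that appears in the formula.
Variables found: q, r, s
Count = 3

3


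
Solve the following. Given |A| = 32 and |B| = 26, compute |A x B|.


The Cartesian product A x B contains all ordered pairs (a, b).
|A x B| = |A| * |B| = 32 * 26 = 832

832


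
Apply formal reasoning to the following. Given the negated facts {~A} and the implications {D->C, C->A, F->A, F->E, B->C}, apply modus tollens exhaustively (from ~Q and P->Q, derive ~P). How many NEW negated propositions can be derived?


Initial negated facts: {~A}
Apply modus tollens to closure:
  ~A and C->A  =>  ~C
  ~A and F->A  =>  ~F
  ~C and B->C  =>  ~B
  ~C and D->C  =>  ~D
Final negated: {~A, ~B, ~C, ~D, ~F}
New negations: {~B, ~C, ~D, ~F}
Count = 4

4


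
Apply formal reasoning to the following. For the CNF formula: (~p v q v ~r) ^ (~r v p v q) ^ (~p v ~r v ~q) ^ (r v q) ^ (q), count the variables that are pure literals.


Check each variable for pure literal status:
p: mixed (not pure)
q: mixed (not pure)
r: mixed (not pure)
Pure literal count = 0

0


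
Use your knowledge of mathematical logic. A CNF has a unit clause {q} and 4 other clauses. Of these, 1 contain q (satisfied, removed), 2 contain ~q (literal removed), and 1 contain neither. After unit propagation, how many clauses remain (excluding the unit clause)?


Satisfied (removed): 1
Shortened (remain): 2
Unchanged (remain): 1
Remaining = 2 + 1 = 3

3


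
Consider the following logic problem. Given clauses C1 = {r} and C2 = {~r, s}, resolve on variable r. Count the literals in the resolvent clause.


Remove r from C1 and ~r from C2.
C1 remainder: {}
C2 remainder: {s}
Union (resolvent): {s}
Resolvent has 1 literal(s).

1


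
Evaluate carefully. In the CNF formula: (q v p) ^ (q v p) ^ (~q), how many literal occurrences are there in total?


Counting literals in each clause:
Clause 1: 2 literal(s)
Clause 2: 2 literal(s)
Clause 3: 1 literal(s)
Total = 5

5


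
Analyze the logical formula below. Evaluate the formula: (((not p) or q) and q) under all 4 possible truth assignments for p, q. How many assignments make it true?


Check all 4 assignments:
p=0, q=0: 0
p=0, q=1: 1
p=1, q=0: 0
p=1, q=1: 1
Count of True = 2

2


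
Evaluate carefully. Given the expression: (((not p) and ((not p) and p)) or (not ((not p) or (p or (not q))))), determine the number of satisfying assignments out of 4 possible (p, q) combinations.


Check all 4 assignments:
p=0, q=0: 0
p=0, q=1: 0
p=1, q=0: 0
p=1, q=1: 0
Count of True = 0

0


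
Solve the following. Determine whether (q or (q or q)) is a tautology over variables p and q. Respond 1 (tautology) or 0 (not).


Check all 4 assignments:
p=0, q=0: 0
p=0, q=1: 1
p=1, q=0: 0
p=1, q=1: 1
Satisfying count = 2/4.
Tautology iff count = 4: no.

0


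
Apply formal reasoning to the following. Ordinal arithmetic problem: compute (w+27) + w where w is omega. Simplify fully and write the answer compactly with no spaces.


Compute (w+27) + w.
Ordinal + is associative but NOT commutative; for finite n>0, n + w = w but w + n stays w+n.
(w+27) + w = w + (27+w) = w + w = w*2 (the finite tail 27 is absorbed by the right w).
Result = w*2

w*2


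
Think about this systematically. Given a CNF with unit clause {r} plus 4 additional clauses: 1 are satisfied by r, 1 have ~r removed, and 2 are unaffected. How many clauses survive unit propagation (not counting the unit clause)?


Satisfied (removed): 1
Shortened (remain): 1
Unchanged (remain): 2
Remaining = 1 + 2 = 3

3


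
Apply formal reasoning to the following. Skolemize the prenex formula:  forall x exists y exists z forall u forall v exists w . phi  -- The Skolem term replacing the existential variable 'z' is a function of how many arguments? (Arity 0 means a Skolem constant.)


Quantifier prefix: forall x exists y exists z forall u forall v exists w
'z' is existentially quantified at position 3.
Universal variables preceding it: x
Skolem function arity = 1

1


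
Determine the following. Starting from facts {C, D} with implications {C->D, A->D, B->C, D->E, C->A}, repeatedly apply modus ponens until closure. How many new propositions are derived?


Initial facts: {C, D}
Apply modus ponens to closure:
  D and D->E  =>  E
  C and C->A  =>  A
Final known: {A, C, D, E}
New propositions: {A, E}
Count = 2

2


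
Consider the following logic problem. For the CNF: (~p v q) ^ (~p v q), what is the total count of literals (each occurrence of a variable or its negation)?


Counting literals in each clause:
Clause 1: 2 literal(s)
Clause 2: 2 literal(s)
Total = 4

4


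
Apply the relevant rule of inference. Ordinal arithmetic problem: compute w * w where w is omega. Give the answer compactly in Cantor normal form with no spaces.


Compute w * w.
Ordinal * is associative and left-distributive over +, but NOT commutative; for finite n>1, n*w = w but w*n stays w*n.
w * w = w^2 by definition.
Result = w^2

w^2


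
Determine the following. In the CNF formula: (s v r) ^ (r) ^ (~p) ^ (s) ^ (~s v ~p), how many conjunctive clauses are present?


A CNF formula is a conjunction of clauses.
Clauses are separated by ^.
Counting the conjuncts: 5 clauses.

5


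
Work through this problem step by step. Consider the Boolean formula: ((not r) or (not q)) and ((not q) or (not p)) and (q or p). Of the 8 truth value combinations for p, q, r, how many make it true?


Evaluate all 8 assignments for p, q, r:
p=0, q=0, r=0: 0
p=0, q=0, r=1: 0
p=0, q=1, r=0: 1
p=0, q=1, r=1: 0
p=1, q=0, r=0: 1
p=1, q=0, r=1: 1
p=1, q=1, r=0: 0
p=1, q=1, r=1: 0
Satisfying count = 3

3


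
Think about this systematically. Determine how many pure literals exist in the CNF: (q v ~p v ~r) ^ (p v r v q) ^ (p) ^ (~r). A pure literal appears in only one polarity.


Check each variable for pure literal status:
p: mixed (not pure)
q: pure positive
r: mixed (not pure)
Pure literal count = 1

1


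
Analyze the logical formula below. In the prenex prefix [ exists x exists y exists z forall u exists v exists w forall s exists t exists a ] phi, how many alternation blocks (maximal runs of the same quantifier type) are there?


Quantifier-type sequence: E E E A E E A E E  (A=forall, E=exists)
Group into maximal same-type runs:
  Ex3 | Ax1 | Ex2 | Ax1 | Ex2
Number of blocks = 5

5


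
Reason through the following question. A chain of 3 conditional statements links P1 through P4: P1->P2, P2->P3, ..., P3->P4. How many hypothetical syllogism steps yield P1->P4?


With 3 implications in a chain connecting 4 propositions:
P1->P2, P2->P3, ..., P3->P4
Steps needed = (number of implications) - 1 = 3 - 1 = 2

2


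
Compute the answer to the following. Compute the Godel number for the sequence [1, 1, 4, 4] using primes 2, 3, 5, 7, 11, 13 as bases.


Encode each element as an exponent of the corresponding prime:
  2^1 = 2
  3^1 = 3
  5^4 = 625
  7^4 = 2401
Product = 2 * 3 * 625 * 2401 = 9003750

9003750


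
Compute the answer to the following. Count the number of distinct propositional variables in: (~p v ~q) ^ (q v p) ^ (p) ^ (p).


Identify each variable that appears in the formula.
Variables found: p, q
Count = 2

2


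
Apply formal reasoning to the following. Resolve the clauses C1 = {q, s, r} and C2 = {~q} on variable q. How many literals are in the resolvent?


Remove q from C1 and ~q from C2.
C1 remainder: {s, r}
C2 remainder: {}
Union (resolvent): {r, s}
Resolvent has 2 literal(s).

2


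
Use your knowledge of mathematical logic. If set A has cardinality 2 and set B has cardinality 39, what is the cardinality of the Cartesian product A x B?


The Cartesian product A x B contains all ordered pairs (a, b).
|A x B| = |A| * |B| = 2 * 39 = 78

78


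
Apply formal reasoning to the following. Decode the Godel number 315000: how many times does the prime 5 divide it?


Factorize 315000 by dividing by 5 repeatedly.
Division steps: 5 divides 315000 exactly 4 time(s).
Exponent of 5 = 4

4


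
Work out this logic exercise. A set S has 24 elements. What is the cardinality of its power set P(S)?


The power set of a set with n elements has 2^n elements.
|P(S)| = 2^24 = 16777216

16777216


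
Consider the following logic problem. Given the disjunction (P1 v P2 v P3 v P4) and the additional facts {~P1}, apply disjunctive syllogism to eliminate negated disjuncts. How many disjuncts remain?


Original disjuncts (4): P1, P2, P3, P4
Negated (eliminate): ~P1
Remaining disjuncts: P2, P3, P4
Count = 4 - 1 = 3

3


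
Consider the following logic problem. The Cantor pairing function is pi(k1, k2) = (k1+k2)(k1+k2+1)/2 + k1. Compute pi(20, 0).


k1 + k2 = 20
(k1+k2)(k1+k2+1)/2 = 20 * 21 / 2 = 210
pi = 210 + 20 = 230

230


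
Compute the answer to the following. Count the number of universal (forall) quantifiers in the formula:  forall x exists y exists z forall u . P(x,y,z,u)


Quantifier prefix: forall x exists y exists z forall u
Mark each quantifier type:
  U E E U
Universal count = 2, Existential count = 2
Asked for universal (forall) quantifiers: 2

2


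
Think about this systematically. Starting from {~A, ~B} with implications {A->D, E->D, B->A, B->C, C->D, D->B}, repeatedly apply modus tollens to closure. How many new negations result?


Initial negated facts: {~A, ~B}
Apply modus tollens to closure:
  ~B and D->B  =>  ~D
  ~D and E->D  =>  ~E
  ~D and C->D  =>  ~C
Final negated: {~A, ~B, ~C, ~D, ~E}
New negations: {~C, ~D, ~E}
Count = 3

3


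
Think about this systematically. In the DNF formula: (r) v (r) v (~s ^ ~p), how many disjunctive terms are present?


A DNF formula is a disjunction of terms (conjunctions).
Terms are separated by v.
Counting the disjuncts: 3 terms.

3


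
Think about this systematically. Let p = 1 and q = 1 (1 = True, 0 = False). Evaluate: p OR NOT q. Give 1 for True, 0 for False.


p = 1, q = 1
Operation: p OR NOT q
Evaluate: 1 OR NOT 1 = 1

1


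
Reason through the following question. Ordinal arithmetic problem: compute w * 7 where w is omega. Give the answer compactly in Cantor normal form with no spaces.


Compute w * 7.
Ordinal * is associative and left-distributive over +, but NOT commutative; for finite n>1, n*w = w but w*n stays w*n.
w * 7 means 7 copies of w concatenated: w*7.
Result = w*7

w*7


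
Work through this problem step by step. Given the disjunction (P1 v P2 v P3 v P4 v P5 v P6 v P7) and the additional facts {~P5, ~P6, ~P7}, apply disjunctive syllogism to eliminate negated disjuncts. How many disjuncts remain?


Original disjuncts (7): P1, P2, P3, P4, P5, P6, P7
Negated (eliminate): ~P5, ~P6, ~P7
Remaining disjuncts: P1, P2, P3, P4
Count = 7 - 3 = 4

4


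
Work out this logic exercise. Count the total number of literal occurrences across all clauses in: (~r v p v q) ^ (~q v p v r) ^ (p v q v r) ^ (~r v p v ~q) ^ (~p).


Counting literals in each clause:
Clause 1: 3 literal(s)
Clause 2: 3 literal(s)
Clause 3: 3 literal(s)
Clause 4: 3 literal(s)
Clause 5: 1 literal(s)
Total = 13

13


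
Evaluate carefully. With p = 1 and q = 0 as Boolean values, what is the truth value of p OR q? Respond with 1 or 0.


p = 1, q = 0
Operation: p OR q
Evaluate: 1 OR 0 = 1

1


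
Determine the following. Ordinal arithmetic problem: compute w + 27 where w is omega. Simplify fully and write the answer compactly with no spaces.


Compute w + 27.
Ordinal + is associative but NOT commutative; for finite n>0, n + w = w but w + n stays w+n.
w + 27 is already in normal form (a successor ordinal beyond w).
Result = w+27

w+27


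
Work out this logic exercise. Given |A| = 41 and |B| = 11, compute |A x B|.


The Cartesian product A x B contains all ordered pairs (a, b).
|A x B| = |A| * |B| = 41 * 11 = 451

451


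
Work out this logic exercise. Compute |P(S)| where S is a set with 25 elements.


The power set of a set with n elements has 2^n elements.
|P(S)| = 2^25 = 33554432

33554432


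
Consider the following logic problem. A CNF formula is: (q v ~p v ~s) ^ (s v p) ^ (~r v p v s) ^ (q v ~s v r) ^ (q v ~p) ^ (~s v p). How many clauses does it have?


A CNF formula is a conjunction of clauses.
Clauses are separated by ^.
Counting the conjuncts: 6 clauses.

6


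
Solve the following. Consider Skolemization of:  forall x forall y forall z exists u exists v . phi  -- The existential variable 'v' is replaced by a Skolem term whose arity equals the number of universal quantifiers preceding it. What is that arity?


Quantifier prefix: forall x forall y forall z exists u exists v
'v' is existentially quantified at position 5.
Universal variables preceding it: x, y, z
Skolem function arity = 3

3


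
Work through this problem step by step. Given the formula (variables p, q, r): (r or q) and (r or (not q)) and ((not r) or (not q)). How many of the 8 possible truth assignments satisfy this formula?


Evaluate all 8 assignments for p, q, r:
p=0, q=0, r=0: 0
p=0, q=0, r=1: 1
p=0, q=1, r=0: 0
p=0, q=1, r=1: 0
p=1, q=0, r=0: 0
p=1, q=0, r=1: 1
p=1, q=1, r=0: 0
p=1, q=1, r=1: 0
Satisfying count = 2

2


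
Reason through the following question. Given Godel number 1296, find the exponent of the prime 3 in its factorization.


Factorize 1296 by dividing by 3 repeatedly.
Division steps: 3 divides 1296 exactly 4 time(s).
Exponent of 3 = 4

4


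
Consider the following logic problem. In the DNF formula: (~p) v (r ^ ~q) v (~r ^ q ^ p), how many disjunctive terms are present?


A DNF formula is a disjunction of terms (conjunctions).
Terms are separated by v.
Counting the disjuncts: 3 terms.

3


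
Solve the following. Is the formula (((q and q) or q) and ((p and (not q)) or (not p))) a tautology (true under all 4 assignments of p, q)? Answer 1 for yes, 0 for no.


Check all 4 assignments:
p=0, q=0: 0
p=0, q=1: 1
p=1, q=0: 0
p=1, q=1: 0
Satisfying count = 1/4.
Tautology iff count = 4: no.

0


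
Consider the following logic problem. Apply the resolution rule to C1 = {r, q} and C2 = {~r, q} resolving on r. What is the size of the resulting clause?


Remove r from C1 and ~r from C2.
C1 remainder: {q}
C2 remainder: {q}
Union (resolvent): {q}
Resolvent has 1 literal(s).

1


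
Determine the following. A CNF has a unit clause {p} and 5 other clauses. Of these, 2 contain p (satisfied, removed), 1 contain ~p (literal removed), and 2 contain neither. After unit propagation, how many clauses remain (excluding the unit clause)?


Satisfied (removed): 2
Shortened (remain): 1
Unchanged (remain): 2
Remaining = 1 + 2 = 3

3


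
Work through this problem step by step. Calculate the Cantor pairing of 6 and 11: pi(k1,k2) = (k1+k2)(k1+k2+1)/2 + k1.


k1 + k2 = 17
(k1+k2)(k1+k2+1)/2 = 17 * 18 / 2 = 153
pi = 153 + 6 = 159

159


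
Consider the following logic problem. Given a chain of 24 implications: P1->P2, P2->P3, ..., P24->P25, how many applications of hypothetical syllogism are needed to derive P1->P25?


With 24 implications in a chain connecting 25 propositions:
P1->P2, P2->P3, ..., P24->P25
Steps needed = (number of implications) - 1 = 24 - 1 = 23

23


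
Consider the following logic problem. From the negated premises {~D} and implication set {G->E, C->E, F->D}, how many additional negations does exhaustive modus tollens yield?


Initial negated facts: {~D}
Apply modus tollens to closure:
  ~D and F->D  =>  ~F
Final negated: {~D, ~F}
New negations: {~F}
Count = 1

1


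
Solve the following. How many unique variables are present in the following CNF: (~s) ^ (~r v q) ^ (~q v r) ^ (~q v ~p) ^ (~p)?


Identify each variable that appears in the formula.
Variables found: p, q, r, s
Count = 4

4


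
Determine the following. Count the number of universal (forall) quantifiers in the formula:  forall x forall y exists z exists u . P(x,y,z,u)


Quantifier prefix: forall x forall y exists z exists u
Mark each quantifier type:
  U U E E
Universal count = 2, Existential count = 2
Asked for universal (forall) quantifiers: 2

2


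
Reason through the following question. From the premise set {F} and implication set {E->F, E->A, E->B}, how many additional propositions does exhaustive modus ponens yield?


Initial facts: {F}
Apply modus ponens to closure:
  (no implication fires)
Final known: {F}
New propositions: {(none)}
Count = 0

0


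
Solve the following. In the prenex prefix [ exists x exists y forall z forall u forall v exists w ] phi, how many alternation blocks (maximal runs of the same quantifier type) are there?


Quantifier-type sequence: E E A A A E  (A=forall, E=exists)
Group into maximal same-type runs:
  Ex2 | Ax3 | Ex1
Number of blocks = 3

3


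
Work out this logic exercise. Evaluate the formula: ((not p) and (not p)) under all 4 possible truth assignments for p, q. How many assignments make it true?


Check all 4 assignments:
p=0, q=0: 1
p=0, q=1: 1
p=1, q=0: 0
p=1, q=1: 0
Count of True = 2

2


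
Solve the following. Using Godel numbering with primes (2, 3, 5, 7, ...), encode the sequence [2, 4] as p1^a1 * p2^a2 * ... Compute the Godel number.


Encode each element as an exponent of the corresponding prime:
  2^2 = 4
  3^4 = 81
Product = 4 * 81 = 324

324


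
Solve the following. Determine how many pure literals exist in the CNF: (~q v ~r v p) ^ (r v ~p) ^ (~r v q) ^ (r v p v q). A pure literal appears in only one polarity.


Check each variable for pure literal status:
p: mixed (not pure)
q: mixed (not pure)
r: mixed (not pure)
Pure literal count = 0

0


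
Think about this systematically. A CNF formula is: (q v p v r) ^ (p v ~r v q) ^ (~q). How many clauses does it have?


A CNF formula is a conjunction of clauses.
Clauses are separated by ^.
Counting the conjuncts: 3 clauses.

3


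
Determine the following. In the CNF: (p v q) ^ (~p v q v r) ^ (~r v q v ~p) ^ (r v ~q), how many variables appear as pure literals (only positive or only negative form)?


Check each variable for pure literal status:
p: mixed (not pure)
q: mixed (not pure)
r: mixed (not pure)
Pure literal count = 0

0


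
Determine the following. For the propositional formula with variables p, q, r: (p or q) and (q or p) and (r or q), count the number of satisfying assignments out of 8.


Evaluate all 8 assignments for p, q, r:
p=0, q=0, r=0: 0
p=0, q=0, r=1: 0
p=0, q=1, r=0: 1
p=0, q=1, r=1: 1
p=1, q=0, r=0: 0
p=1, q=0, r=1: 1
p=1, q=1, r=0: 1
p=1, q=1, r=1: 1
Satisfying count = 5

5


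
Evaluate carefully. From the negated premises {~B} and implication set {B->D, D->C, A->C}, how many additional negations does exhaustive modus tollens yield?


Initial negated facts: {~B}
Apply modus tollens to closure:
  (no implication fires)
Final negated: {~B}
New negations: {(none)}
Count = 0

0


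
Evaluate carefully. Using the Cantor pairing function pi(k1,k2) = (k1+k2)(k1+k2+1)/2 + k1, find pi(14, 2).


k1 + k2 = 16
(k1+k2)(k1+k2+1)/2 = 16 * 17 / 2 = 136
pi = 136 + 14 = 150

150


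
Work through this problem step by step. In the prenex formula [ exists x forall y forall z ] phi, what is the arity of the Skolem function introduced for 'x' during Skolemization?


Quantifier prefix: exists x forall y forall z
'x' is existentially quantified at position 1.
No universal quantifiers precede it.
Skolem function arity = 0 (a Skolem constant)

0


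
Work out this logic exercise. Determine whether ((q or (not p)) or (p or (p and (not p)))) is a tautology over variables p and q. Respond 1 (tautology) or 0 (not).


Check all 4 assignments:
p=0, q=0: 1
p=0, q=1: 1
p=1, q=0: 1
p=1, q=1: 1
Satisfying count = 4/4.
Tautology iff count = 4: yes.

1
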